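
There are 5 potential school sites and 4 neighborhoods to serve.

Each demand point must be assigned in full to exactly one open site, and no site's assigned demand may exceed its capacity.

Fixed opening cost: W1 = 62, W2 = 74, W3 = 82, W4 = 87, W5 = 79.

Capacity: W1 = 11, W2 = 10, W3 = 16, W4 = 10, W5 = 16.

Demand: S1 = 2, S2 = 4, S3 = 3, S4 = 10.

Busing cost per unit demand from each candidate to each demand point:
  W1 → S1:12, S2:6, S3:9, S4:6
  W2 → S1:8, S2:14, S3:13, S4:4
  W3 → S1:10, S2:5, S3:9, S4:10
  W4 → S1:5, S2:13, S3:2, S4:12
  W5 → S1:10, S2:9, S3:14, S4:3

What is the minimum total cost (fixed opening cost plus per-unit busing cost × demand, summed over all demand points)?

242

Open {W1, W5}; cheapest assignment that respects the capacities:
  W1 (cap 11, load 7): S2, S3 — cost 4×6 + 3×9 = 51
  W5 (cap 16, load 12): S1, S4 — cost 2×10 + 10×3 = 50
  Shipping 101, fixed 141 → total 242.
  Any other capacity-feasible assignment to {W1, W5} ships for at least 101.
Compare {W4, W5}: its best feasible assignment gives total 248.
Compare {W1, W2}: its best feasible assignment gives total 251.
Every other set of open sites that can feasibly serve all demand totals ≥ 248 even under its best assignment. Minimum: 242.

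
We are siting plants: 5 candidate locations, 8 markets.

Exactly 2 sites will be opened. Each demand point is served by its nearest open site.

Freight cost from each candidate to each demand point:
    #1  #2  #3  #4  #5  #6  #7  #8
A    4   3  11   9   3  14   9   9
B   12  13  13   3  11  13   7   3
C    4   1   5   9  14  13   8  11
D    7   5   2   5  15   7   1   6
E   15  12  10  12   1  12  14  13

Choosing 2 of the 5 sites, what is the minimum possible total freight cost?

31

Open {A, D}.
  #1→A 4, #2→A 3, #3→D 2, #4→D 5, #5→A 3, #6→D 7, #7→D 1, #8→D 6  ⇒ total 31.
Compare {D, E}: total 34.
Compare {B, D}: total 39.
No size-2 selection does better; minimum is 31.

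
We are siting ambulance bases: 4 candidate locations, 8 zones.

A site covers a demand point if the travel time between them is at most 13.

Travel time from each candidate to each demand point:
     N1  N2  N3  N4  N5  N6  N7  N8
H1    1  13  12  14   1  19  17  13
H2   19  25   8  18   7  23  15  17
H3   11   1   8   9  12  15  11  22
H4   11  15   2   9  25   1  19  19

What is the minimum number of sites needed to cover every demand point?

3

Coverage sets (demand points within 13 of each site):
  H1: {N1, N2, N3, N5, N8}
  H2: {N3, N5}
  H3: {N1, N2, N3, N4, N5, N7}
  H4: {N1, N3, N4, N6}
No 2 sites suffice: every size-2 union leaves at least one demand point uncovered.
But {H1, H3, H4} covers everything, so the minimum is 3.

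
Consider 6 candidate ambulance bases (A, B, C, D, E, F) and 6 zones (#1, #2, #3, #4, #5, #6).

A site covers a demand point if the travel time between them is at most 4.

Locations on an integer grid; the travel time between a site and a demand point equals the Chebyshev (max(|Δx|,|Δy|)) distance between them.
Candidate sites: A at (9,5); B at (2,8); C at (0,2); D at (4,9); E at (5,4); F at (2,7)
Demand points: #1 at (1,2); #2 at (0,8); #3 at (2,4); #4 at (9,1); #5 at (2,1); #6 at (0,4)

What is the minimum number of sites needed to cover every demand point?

2

Coverage sets (demand points within 4 of each site):
  A: {#4}
  B: {#2, #3, #6}
  C: {#1, #3, #5, #6}
  D: {#2}
  E: {#1, #3, #4, #5}
  F: {#2, #3, #6}
No single site covers all 6 demand points.
But {B, E} covers everything, so the minimum is 2.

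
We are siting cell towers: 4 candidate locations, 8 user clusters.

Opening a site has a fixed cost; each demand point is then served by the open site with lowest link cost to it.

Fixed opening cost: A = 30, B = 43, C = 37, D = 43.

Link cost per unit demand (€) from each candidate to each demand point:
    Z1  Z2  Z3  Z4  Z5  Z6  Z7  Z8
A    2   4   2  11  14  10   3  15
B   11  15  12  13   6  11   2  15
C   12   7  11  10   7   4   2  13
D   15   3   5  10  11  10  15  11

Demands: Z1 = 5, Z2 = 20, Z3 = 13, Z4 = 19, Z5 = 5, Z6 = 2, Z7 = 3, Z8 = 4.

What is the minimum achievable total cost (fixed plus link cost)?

Open {A, C}: assign each demand point to its cheapest open site.
  Z1→A 5×2=10, Z2→A 20×4=80, Z3→A 13×2=26, Z4→C 19×10=190, Z5→C 5×7=35, Z6→C 2×4=8, Z7→C 3×2=6, Z8→C 4×13=52
  link cost 407, fixed 67 → total 474.
Compare {A, D}: link cost 414 + fixed 73 = 487.
Compare {A, C, D}: link cost 379 + fixed 110 = 489.
Compare {A, B, D}: link cost 386 + fixed 116 = 502.
All other subsets cost ≥ 487. Minimum total cost: 474.

474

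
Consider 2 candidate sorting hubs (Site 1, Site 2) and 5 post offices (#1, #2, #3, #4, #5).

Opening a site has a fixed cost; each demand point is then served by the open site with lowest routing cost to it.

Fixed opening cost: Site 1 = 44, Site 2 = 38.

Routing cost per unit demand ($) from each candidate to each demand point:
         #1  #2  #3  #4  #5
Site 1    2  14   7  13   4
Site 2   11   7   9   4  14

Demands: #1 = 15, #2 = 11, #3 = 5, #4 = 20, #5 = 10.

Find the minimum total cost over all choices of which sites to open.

Open {Site 1, Site 2}: assign each demand point to its cheapest open site.
  #1→Site 1 15×2=30, #2→Site 2 11×7=77, #3→Site 1 5×7=35, #4→Site 2 20×4=80, #5→Site 1 10×4=40
  routing cost 262, fixed 82 → total 344.
Compare {Site 2}: routing cost 507 + fixed 38 = 545.
Compare {Site 1}: routing cost 519 + fixed 44 = 563.

344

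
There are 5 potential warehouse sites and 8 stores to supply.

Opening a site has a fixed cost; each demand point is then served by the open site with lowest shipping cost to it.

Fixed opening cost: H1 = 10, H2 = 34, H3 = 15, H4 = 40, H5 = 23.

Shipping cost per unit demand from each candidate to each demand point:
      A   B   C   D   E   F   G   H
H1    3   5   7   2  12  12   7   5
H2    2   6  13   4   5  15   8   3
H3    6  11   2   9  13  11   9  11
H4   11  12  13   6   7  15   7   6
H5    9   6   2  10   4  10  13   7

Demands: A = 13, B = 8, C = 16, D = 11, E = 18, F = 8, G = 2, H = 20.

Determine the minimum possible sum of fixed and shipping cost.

413

Open {H1, H2, H5}: assign each demand point to its cheapest open site.
  A→H2 13×2=26, B→H1 8×5=40, C→H5 16×2=32, D→H1 11×2=22, E→H5 18×4=72, F→H5 8×10=80, G→H1 2×7=14, H→H2 20×3=60
  shipping cost 346, fixed 67 → total 413.
Compare {H1, H2, H3, H5}: shipping cost 346 + fixed 82 = 428.
Compare {H1, H2, H3}: shipping cost 372 + fixed 59 = 431.
Compare {H1, H5}: shipping cost 399 + fixed 33 = 432.
All other subsets cost ≥ 428. Minimum total cost: 413.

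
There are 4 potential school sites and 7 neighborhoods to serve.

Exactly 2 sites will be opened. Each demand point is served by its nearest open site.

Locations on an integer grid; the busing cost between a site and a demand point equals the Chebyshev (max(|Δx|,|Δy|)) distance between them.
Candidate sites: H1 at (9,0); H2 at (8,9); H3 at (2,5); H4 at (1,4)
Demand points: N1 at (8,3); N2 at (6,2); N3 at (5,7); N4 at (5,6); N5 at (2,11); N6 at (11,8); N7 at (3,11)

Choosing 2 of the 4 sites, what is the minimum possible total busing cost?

Open {H1, H2}.
  N1→H1 3, N2→H1 3, N3→H2 3, N4→H2 3, N5→H2 6, N6→H2 3, N7→H2 5  ⇒ total 26.
Compare {H2, H3}: total 30.
Compare {H2, H4}: total 31.
No size-2 selection does better; minimum is 26.

26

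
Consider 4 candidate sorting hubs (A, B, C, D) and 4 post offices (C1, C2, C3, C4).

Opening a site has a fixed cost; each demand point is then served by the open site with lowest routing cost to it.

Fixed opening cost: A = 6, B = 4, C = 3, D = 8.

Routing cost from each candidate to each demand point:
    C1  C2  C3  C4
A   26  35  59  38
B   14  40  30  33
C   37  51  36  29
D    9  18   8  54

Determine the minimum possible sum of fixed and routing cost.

75

Open {C, D}: assign each demand point to its cheapest open site.
  C1→D 9, C2→D 18, C3→D 8, C4→C 29
  routing cost 64, fixed 11 → total 75.
Compare {B, C, D}: routing cost 64 + fixed 15 = 79.
Compare {B, D}: routing cost 68 + fixed 12 = 80.
Compare {A, C, D}: routing cost 64 + fixed 17 = 81.
All other subsets cost ≥ 79. Minimum total cost: 75.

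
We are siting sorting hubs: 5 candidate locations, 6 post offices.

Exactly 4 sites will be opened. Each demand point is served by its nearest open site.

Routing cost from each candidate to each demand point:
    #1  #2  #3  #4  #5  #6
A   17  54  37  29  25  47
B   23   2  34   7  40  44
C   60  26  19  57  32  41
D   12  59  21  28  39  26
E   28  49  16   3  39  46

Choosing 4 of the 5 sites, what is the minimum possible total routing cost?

Open {A, B, D, E}.
  #1→D 12, #2→B 2, #3→E 16, #4→E 3, #5→A 25, #6→D 26  ⇒ total 84.
Compare {A, B, C, D}: total 91.
Compare {B, C, D, E}: total 91.
No size-4 selection does better; minimum is 84.

84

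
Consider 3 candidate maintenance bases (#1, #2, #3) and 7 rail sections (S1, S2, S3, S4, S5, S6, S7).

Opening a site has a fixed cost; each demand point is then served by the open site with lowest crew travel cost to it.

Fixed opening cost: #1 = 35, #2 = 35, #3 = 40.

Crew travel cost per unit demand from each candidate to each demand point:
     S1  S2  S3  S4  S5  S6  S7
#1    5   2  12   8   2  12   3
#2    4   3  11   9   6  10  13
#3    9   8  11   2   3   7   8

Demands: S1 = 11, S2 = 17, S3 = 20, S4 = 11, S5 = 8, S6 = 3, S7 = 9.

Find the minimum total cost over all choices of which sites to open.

470

Open {#1, #3}: assign each demand point to its cheapest open site.
  S1→#1 11×5=55, S2→#1 17×2=34, S3→#3 20×11=220, S4→#3 11×2=22, S5→#1 8×2=16, S6→#3 3×7=21, S7→#1 9×3=27
  crew travel cost 395, fixed 75 → total 470.
Compare {#1, #2, #3}: crew travel cost 384 + fixed 110 = 494.
Compare {#1, #2}: crew travel cost 459 + fixed 70 = 529.
Compare {#2, #3}: crew travel cost 454 + fixed 75 = 529.
All other subsets cost ≥ 494. Minimum total cost: 470.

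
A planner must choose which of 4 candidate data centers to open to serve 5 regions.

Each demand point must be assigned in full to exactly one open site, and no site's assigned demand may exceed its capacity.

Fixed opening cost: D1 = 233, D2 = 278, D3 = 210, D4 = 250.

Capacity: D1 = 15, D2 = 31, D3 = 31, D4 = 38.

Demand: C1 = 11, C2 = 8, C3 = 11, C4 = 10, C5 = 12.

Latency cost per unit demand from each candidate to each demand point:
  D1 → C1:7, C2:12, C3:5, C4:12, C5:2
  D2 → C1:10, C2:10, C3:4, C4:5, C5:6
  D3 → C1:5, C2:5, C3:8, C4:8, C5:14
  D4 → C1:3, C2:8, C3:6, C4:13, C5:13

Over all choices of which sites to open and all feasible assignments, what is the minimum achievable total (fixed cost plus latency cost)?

Open {D2, D3}; cheapest assignment that respects the capacities:
  D2 (cap 31, load 23): C3, C5 — cost 11×4 + 12×6 = 116
  D3 (cap 31, load 29): C1, C2, C4 — cost 11×5 + 8×5 + 10×8 = 175
  Shipping 291, fixed 488 → total 779.
  Any other capacity-feasible assignment to {D2, D3} ships for at least 291.
Compare {D2, D4}: its best feasible assignment gives total 813.
Compare {D3, D4}: its best feasible assignment gives total 835.
Every other set of open sites that can feasibly serve all demand totals ≥ 813 even under its best assignment. Minimum: 779.

779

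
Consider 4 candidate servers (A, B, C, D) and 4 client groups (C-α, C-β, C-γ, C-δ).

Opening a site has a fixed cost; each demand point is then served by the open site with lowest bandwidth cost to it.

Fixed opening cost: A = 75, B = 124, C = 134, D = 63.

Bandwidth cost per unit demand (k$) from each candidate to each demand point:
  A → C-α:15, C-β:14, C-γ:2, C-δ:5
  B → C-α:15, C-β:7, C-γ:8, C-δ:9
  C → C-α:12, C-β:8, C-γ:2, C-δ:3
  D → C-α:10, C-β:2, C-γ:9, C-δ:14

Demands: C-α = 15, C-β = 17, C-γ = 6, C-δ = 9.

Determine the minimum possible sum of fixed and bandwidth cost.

Open {A, D}: assign each demand point to its cheapest open site.
  C-α→D 15×10=150, C-β→D 17×2=34, C-γ→A 6×2=12, C-δ→A 9×5=45
  bandwidth cost 241, fixed 138 → total 379.
Compare {C, D}: bandwidth cost 223 + fixed 197 = 420.
Compare {D}: bandwidth cost 364 + fixed 63 = 427.
Compare {C}: bandwidth cost 355 + fixed 134 = 489.
All other subsets cost ≥ 420. Minimum total cost: 379.

379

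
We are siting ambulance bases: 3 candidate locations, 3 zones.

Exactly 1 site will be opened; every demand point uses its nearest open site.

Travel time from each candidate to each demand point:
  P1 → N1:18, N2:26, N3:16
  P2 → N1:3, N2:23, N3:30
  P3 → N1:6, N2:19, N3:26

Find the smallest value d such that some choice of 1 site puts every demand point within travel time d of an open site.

26

Open {P1}.
  Farthest demand point is N2 at travel time 26 (to P1); all others are ≤ 26.
With {P3} the worst case is 26.
With {P2} the worst case is 30.
No size-1 selection achieves below 26.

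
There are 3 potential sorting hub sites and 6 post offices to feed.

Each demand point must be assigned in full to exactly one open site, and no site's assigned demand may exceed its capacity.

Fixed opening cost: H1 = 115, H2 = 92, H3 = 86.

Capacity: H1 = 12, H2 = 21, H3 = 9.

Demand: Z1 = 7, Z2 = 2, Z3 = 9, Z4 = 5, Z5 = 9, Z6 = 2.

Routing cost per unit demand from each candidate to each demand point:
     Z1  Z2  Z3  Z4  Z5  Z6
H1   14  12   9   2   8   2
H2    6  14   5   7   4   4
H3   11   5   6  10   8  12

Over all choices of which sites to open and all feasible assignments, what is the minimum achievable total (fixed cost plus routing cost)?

Open {H1, H2, H3}; cheapest assignment that respects the capacities:
  H1 (cap 12, load 9): Z2, Z4, Z6 — cost 2×12 + 5×2 + 2×2 = 38
  H2 (cap 21, load 16): Z1, Z5 — cost 7×6 + 9×4 = 78
  H3 (cap 9, load 9): Z3 — cost 9×6 = 54
  Shipping 170, fixed 293 → total 463.
  Any other capacity-feasible assignment to {H1, H2, H3} ships for at least 170.
Total demand is 34 and no other set of sites has combined capacity ≥ 34, so {H1, H2, H3} is the only feasible choice of open sites. Minimum: 463.

463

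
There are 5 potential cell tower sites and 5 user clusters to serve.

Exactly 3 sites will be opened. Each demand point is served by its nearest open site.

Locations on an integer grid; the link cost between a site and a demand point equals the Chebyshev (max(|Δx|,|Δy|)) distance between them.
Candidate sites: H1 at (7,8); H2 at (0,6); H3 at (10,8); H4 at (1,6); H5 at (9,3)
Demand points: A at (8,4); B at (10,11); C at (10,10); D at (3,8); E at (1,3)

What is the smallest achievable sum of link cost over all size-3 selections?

Open {H3, H4, H5}.
  A→H5 1, B→H3 3, C→H3 2, D→H4 2, E→H4 3  ⇒ total 11.
Compare {H1, H4, H5}: total 12.
Compare {H2, H3, H5}: total 12.
No size-3 selection does better; minimum is 11.

11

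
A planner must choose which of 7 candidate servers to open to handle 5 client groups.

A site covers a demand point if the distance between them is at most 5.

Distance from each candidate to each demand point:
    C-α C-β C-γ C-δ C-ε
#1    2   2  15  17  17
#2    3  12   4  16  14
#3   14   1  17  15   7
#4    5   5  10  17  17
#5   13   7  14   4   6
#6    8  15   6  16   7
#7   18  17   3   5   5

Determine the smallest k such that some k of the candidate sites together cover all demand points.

2

Coverage sets (demand points within 5 of each site):
  #1: {C-α, C-β}
  #2: {C-α, C-γ}
  #3: {C-β}
  #4: {C-α, C-β}
  #5: {C-δ}
  #6: {}
  #7: {C-γ, C-δ, C-ε}
No single site covers all 5 demand points.
But {#1, #7} covers everything, so the minimum is 2.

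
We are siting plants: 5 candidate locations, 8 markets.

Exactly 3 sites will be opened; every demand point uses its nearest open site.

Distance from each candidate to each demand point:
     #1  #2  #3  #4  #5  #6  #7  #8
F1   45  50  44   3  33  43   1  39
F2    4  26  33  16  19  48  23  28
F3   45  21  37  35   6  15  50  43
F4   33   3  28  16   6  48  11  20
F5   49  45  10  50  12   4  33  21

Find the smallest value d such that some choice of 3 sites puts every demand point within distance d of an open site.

20

Open {F2, F4, F5}.
  Farthest demand point is #8 at distance 20 (to F4); all others are ≤ 20.
With {F2, F3, F5} the worst case is 23.
With {F1, F2, F5} the worst case is 26.
No size-3 selection achieves below 20.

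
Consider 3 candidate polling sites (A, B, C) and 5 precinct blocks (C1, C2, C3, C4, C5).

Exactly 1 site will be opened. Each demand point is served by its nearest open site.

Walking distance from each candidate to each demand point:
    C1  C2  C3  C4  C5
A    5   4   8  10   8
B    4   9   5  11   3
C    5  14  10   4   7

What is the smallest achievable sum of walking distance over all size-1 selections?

Open {B}.
  C1→B 4, C2→B 9, C3→B 5, C4→B 11, C5→B 3  ⇒ total 32.
Compare {A}: total 35.
Compare {C}: total 40.

32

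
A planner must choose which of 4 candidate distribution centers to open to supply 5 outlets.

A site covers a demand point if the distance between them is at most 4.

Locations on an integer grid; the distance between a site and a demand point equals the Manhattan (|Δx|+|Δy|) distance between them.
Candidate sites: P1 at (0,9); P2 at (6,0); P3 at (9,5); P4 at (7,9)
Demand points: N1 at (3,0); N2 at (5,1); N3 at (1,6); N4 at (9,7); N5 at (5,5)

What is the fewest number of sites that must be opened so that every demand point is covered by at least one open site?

Coverage sets (demand points within 4 of each site):
  P1: {N3}
  P2: {N1, N2}
  P3: {N4, N5}
  P4: {N4}
No 2 sites suffice: every size-2 union leaves at least one demand point uncovered.
But {P1, P2, P3} covers everything, so the minimum is 3.

3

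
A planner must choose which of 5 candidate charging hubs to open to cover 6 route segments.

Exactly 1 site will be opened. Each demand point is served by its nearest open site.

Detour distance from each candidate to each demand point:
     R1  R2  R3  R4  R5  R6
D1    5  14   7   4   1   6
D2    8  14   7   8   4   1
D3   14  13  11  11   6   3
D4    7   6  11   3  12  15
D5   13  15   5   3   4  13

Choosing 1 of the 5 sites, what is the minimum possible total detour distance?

37

Open {D1}.
  R1→D1 5, R2→D1 14, R3→D1 7, R4→D1 4, R5→D1 1, R6→D1 6  ⇒ total 37.
Compare {D2}: total 42.
Compare {D5}: total 53.
No size-1 selection does better; minimum is 37.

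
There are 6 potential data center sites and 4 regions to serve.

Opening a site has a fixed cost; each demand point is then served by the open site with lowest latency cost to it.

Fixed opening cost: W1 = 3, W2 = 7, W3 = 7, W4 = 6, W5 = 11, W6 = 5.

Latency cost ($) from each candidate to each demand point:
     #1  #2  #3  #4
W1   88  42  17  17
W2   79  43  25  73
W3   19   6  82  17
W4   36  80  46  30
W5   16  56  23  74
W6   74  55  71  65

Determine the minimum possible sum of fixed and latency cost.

Open {W1, W3}: assign each demand point to its cheapest open site.
  #1→W3 19, #2→W3 6, #3→W1 17, #4→W1 17
  latency cost 59, fixed 10 → total 69.
Compare {W1, W3, W6}: latency cost 59 + fixed 15 = 74.
Compare {W1, W3, W4}: latency cost 59 + fixed 16 = 75.
Compare {W1, W2, W3}: latency cost 59 + fixed 17 = 76.
All other subsets cost ≥ 74. Minimum total cost: 69.

69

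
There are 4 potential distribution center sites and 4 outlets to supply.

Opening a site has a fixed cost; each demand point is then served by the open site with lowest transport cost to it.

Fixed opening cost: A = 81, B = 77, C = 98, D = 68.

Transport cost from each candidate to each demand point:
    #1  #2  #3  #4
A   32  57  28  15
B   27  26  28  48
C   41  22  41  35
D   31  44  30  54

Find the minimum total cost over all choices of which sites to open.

Open {B}: assign each demand point to its cheapest open site.
  #1→B 27, #2→B 26, #3→B 28, #4→B 48
  transport cost 129, fixed 77 → total 206.
Compare {A}: transport cost 132 + fixed 81 = 213.
Compare {D}: transport cost 159 + fixed 68 = 227.
Compare {C}: transport cost 139 + fixed 98 = 237.
All other subsets cost ≥ 213. Minimum total cost: 206.

206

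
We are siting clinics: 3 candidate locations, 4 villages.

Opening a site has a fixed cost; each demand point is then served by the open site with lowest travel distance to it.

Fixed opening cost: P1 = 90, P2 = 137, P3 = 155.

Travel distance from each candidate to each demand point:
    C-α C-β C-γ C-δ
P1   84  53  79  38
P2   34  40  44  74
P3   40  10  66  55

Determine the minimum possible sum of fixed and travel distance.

326

Open {P3}: assign each demand point to its cheapest open site.
  C-α→P3 40, C-β→P3 10, C-γ→P3 66, C-δ→P3 55
  travel distance 171, fixed 155 → total 326.
Compare {P2}: travel distance 192 + fixed 137 = 329.
Compare {P1}: travel distance 254 + fixed 90 = 344.
Compare {P1, P2}: travel distance 156 + fixed 227 = 383.
All other subsets cost ≥ 329. Minimum total cost: 326.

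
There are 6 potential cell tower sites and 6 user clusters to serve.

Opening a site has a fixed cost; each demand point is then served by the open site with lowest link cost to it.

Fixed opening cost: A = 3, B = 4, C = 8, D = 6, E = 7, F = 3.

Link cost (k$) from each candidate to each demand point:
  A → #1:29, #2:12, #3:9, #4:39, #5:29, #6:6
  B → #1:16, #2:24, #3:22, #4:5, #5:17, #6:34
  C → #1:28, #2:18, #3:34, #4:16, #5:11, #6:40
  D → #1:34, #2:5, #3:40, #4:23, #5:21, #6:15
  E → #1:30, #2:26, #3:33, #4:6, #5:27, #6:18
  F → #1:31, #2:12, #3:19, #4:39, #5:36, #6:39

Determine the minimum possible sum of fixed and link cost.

Open {A, B, D}: assign each demand point to its cheapest open site.
  #1→B 16, #2→D 5, #3→A 9, #4→B 5, #5→B 17, #6→A 6
  link cost 58, fixed 13 → total 71.
Compare {A, B}: link cost 65 + fixed 7 = 72.
Compare {A, B, C, D}: link cost 52 + fixed 21 = 73.
Compare {A, B, C}: link cost 59 + fixed 15 = 74.
All other subsets cost ≥ 72. Minimum total cost: 71.

71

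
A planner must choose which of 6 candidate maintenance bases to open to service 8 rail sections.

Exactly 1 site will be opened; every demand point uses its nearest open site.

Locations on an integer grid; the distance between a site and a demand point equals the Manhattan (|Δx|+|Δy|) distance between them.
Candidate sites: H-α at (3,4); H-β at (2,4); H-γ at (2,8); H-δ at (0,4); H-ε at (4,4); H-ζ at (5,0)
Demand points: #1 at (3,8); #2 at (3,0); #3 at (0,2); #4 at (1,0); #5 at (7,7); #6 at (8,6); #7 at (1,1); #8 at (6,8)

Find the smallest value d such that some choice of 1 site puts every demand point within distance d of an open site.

Open {H-α}.
  Farthest demand point is #5 at distance 7 (to H-α); all others are ≤ 7.
With {H-ε} the worst case is 7.
With {H-β} the worst case is 8.
No size-1 selection achieves below 7.

7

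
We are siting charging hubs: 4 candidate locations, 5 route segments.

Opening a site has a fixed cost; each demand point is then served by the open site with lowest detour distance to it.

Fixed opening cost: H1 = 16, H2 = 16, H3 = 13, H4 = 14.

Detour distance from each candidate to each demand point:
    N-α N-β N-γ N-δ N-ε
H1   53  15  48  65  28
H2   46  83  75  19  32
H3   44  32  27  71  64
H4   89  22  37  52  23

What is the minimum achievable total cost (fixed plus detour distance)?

Open {H2, H4}: assign each demand point to its cheapest open site.
  N-α→H2 46, N-β→H4 22, N-γ→H4 37, N-δ→H2 19, N-ε→H4 23
  detour distance 147, fixed 30 → total 177.
Compare {H1, H2, H3}: detour distance 133 + fixed 45 = 178.
Compare {H2, H3, H4}: detour distance 135 + fixed 43 = 178.
Compare {H2, H3}: detour distance 154 + fixed 29 = 183.
All other subsets cost ≥ 178. Minimum total cost: 177.

177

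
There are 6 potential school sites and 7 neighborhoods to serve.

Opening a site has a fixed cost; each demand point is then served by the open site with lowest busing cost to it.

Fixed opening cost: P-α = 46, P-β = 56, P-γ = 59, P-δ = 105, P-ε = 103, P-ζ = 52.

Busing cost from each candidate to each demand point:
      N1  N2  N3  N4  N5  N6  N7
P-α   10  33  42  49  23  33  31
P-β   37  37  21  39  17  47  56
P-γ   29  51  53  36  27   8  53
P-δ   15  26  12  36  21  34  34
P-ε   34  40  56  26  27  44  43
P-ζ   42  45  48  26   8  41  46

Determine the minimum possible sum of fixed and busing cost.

267

Open {P-α}: assign each demand point to its cheapest open site.
  N1→P-α 10, N2→P-α 33, N3→P-α 42, N4→P-α 49, N5→P-α 23, N6→P-α 33, N7→P-α 31
  busing cost 221, fixed 46 → total 267.
Compare {P-α, P-ζ}: busing cost 183 + fixed 98 = 281.
Compare {P-δ}: busing cost 178 + fixed 105 = 283.
Compare {P-α, P-β}: busing cost 184 + fixed 102 = 286.
All other subsets cost ≥ 281. Minimum total cost: 267.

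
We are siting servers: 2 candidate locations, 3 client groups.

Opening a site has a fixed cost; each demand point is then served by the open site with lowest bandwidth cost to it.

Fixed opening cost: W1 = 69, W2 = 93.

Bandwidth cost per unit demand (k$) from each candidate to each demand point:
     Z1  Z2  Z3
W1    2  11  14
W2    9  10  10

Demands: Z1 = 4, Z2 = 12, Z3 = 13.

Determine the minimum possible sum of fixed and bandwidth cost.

379

Open {W2}: assign each demand point to its cheapest open site.
  Z1→W2 4×9=36, Z2→W2 12×10=120, Z3→W2 13×10=130
  bandwidth cost 286, fixed 93 → total 379.
Compare {W1}: bandwidth cost 322 + fixed 69 = 391.
Compare {W1, W2}: bandwidth cost 258 + fixed 162 = 420.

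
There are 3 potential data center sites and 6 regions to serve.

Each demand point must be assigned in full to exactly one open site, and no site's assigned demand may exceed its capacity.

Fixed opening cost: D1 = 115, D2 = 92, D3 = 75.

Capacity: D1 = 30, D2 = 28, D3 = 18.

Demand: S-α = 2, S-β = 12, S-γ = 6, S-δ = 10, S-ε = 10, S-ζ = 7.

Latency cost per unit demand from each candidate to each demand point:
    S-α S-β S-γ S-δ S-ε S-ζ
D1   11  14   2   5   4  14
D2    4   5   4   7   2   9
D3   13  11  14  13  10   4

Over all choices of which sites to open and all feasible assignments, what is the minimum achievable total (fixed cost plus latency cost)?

Open {D1, D2}; cheapest assignment that respects the capacities:
  D1 (cap 30, load 26): S-γ, S-δ, S-ε — cost 6×2 + 10×5 + 10×4 = 102
  D2 (cap 28, load 21): S-α, S-β, S-ζ — cost 2×4 + 12×5 + 7×9 = 131
  Shipping 233, fixed 207 → total 440.
  Any other capacity-feasible assignment to {D1, D2} ships for at least 233.
Compare {D1, D2, D3}: its best feasible assignment gives total 460.
Compare {D1, D3}: its best feasible assignment gives total 570.
Every other set of open sites that can feasibly serve all demand totals ≥ 460 even under its best assignment. Minimum: 440.

440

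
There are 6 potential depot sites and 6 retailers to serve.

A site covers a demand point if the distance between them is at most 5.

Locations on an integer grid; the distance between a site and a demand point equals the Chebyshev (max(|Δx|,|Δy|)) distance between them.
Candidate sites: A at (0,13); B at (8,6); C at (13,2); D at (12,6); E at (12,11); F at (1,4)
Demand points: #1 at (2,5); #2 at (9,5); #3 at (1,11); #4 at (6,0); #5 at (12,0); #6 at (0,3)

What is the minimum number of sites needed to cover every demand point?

Coverage sets (demand points within 5 of each site):
  A: {#3}
  B: {#2}
  C: {#2, #5}
  D: {#2}
  E: {}
  F: {#1, #4, #6}
No 2 sites suffice: every size-2 union leaves at least one demand point uncovered.
But {A, C, F} covers everything, so the minimum is 3.

3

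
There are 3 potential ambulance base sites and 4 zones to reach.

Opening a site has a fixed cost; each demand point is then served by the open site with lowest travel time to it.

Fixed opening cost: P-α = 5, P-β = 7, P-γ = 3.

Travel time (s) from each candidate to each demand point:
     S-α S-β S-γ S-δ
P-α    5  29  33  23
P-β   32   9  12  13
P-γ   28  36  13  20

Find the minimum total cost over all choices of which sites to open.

51

Open {P-α, P-β}: assign each demand point to its cheapest open site.
  S-α→P-α 5, S-β→P-β 9, S-γ→P-β 12, S-δ→P-β 13
  travel time 39, fixed 12 → total 51.
Compare {P-α, P-β, P-γ}: travel time 39 + fixed 15 = 54.
Compare {P-β, P-γ}: travel time 62 + fixed 10 = 72.
Compare {P-β}: travel time 66 + fixed 7 = 73.
All other subsets cost ≥ 54. Minimum total cost: 51.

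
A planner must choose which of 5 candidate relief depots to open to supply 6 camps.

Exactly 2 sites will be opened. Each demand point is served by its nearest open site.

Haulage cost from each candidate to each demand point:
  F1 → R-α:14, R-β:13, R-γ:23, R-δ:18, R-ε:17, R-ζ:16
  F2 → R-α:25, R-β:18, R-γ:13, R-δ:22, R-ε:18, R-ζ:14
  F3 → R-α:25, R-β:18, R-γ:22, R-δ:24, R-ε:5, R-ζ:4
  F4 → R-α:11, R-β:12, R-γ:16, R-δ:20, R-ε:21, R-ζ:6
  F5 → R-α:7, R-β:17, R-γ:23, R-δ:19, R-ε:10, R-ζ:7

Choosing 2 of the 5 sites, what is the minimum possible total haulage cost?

68

Open {F3, F4}.
  R-α→F4 11, R-β→F4 12, R-γ→F4 16, R-δ→F4 20, R-ε→F3 5, R-ζ→F3 4  ⇒ total 68.
Compare {F4, F5}: total 70.
Compare {F2, F5}: total 73.
No size-2 selection does better; minimum is 68.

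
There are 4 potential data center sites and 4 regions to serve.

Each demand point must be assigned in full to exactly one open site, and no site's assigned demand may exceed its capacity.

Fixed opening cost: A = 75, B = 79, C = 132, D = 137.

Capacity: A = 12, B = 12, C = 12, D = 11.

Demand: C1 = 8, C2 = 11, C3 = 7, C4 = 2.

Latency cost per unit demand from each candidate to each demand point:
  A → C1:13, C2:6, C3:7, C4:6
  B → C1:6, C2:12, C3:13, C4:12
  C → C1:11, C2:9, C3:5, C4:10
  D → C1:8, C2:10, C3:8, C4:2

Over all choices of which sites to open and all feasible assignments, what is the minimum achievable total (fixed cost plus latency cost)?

455

Open {A, B, C}; cheapest assignment that respects the capacities:
  A (cap 12, load 11): C2 — cost 11×6 = 66
  B (cap 12, load 8): C1 — cost 8×6 = 48
  C (cap 12, load 9): C3, C4 — cost 7×5 + 2×10 = 55
  Shipping 169, fixed 286 → total 455.
  Any other capacity-feasible assignment to {A, B, C} ships for at least 169.
Compare {A, B, D}: its best feasible assignment gives total 465.
Compare {A, C, D}: its best feasible assignment gives total 513.
Every other set of open sites that can feasibly serve all demand totals ≥ 465 even under its best assignment. Minimum: 455.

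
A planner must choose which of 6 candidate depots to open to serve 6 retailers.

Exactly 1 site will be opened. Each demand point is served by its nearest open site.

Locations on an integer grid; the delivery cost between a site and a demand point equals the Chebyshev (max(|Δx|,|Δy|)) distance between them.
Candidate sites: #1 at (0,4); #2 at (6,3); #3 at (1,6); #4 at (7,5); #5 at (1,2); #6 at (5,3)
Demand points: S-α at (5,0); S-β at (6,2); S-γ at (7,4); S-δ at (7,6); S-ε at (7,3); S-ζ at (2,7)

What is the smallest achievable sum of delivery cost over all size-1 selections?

13

Open {#2}.
  S-α→#2 3, S-β→#2 1, S-γ→#2 1, S-δ→#2 3, S-ε→#2 1, S-ζ→#2 4  ⇒ total 13.
Compare {#6}: total 15.
Compare {#4}: total 17.
No size-1 selection does better; minimum is 13.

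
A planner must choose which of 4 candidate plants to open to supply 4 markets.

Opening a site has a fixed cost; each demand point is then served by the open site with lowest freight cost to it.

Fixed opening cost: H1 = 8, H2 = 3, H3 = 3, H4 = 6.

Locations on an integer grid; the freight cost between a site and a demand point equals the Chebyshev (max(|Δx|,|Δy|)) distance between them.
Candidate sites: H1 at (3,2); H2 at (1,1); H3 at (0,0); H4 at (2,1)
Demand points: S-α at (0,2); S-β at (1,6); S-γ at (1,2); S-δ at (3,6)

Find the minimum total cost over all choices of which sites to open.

Open {H2}: assign each demand point to its cheapest open site.
  S-α→H2 1, S-β→H2 5, S-γ→H2 1, S-δ→H2 5
  freight cost 12, fixed 3 → total 15.
Compare {H2, H3}: freight cost 12 + fixed 6 = 18.
Compare {H3}: freight cost 16 + fixed 3 = 19.
Compare {H4}: freight cost 13 + fixed 6 = 19.
All other subsets cost ≥ 18. Minimum total cost: 15.

15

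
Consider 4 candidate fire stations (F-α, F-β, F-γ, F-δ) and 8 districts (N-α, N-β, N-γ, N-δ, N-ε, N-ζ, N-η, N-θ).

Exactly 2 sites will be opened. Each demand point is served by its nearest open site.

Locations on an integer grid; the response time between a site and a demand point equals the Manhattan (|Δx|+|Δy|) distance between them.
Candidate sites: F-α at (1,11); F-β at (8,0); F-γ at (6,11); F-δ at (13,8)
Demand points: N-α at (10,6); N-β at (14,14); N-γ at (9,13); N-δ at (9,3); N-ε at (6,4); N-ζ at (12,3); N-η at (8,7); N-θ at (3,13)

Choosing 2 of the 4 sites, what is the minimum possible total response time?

Open {F-γ, F-δ}.
  N-α→F-δ 5, N-β→F-δ 7, N-γ→F-γ 5, N-δ→F-δ 9, N-ε→F-γ 7, N-ζ→F-δ 6, N-η→F-γ 6, N-θ→F-γ 5  ⇒ total 50.
Compare {F-β, F-γ}: total 52.
Compare {F-α, F-δ}: total 57.
No size-2 selection does better; minimum is 50.

50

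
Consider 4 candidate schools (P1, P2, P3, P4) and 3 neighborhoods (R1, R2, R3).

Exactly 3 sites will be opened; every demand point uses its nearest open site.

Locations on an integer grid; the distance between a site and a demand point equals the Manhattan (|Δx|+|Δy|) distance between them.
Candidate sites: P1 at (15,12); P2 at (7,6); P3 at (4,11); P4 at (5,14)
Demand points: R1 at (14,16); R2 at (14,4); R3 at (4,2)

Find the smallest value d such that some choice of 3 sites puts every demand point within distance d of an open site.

9

Open {P1, P2, P3}.
  Farthest demand point is R2 at distance 9 (to P1); all others are ≤ 9.
With {P1, P2, P4} the worst case is 9.
With {P1, P3, P4} the worst case is 9.
No size-3 selection achieves below 9.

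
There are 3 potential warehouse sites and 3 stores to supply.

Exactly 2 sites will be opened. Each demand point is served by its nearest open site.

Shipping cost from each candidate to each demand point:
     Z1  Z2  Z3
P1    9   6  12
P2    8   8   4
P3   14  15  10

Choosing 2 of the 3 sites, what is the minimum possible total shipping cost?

18

Open {P1, P2}.
  Z1→P2 8, Z2→P1 6, Z3→P2 4  ⇒ total 18.
Compare {P2, P3}: total 20.
Compare {P1, P3}: total 25.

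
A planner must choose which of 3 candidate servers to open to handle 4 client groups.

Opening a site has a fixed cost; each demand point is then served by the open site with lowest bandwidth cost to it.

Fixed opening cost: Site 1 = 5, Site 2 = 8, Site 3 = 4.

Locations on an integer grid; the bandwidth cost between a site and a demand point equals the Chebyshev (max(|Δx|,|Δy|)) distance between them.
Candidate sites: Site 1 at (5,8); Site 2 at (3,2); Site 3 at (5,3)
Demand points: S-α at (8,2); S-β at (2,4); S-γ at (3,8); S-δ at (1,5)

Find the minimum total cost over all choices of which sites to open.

19

Open {Site 3}: assign each demand point to its cheapest open site.
  S-α→Site 3 3, S-β→Site 3 3, S-γ→Site 3 5, S-δ→Site 3 4
  bandwidth cost 15, fixed 4 → total 19.
Compare {Site 1}: bandwidth cost 16 + fixed 5 = 21.
Compare {Site 1, Site 3}: bandwidth cost 12 + fixed 9 = 21.
Compare {Site 2}: bandwidth cost 16 + fixed 8 = 24.
All other subsets cost ≥ 21. Minimum total cost: 19.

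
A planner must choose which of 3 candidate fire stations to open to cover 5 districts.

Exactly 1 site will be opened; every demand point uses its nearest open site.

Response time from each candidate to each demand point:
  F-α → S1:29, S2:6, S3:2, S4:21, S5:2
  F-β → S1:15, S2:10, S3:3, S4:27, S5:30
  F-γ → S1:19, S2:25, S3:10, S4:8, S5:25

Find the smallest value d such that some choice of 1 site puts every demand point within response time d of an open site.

25

Open {F-γ}.
  Farthest demand point is S2 at response time 25 (to F-γ); all others are ≤ 25.
With {F-α} the worst case is 29.
With {F-β} the worst case is 30.
No size-1 selection achieves below 25.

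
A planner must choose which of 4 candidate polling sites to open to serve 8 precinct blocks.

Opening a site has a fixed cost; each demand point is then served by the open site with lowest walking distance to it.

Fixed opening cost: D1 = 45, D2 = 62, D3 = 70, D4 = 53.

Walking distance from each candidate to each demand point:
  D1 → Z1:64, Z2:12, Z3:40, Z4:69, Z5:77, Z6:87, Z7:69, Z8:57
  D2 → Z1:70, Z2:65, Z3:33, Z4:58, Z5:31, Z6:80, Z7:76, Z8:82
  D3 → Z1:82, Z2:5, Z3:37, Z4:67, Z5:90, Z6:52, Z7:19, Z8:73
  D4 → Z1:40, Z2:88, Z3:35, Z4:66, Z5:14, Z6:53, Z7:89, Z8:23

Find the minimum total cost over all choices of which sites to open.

377

Open {D3, D4}: assign each demand point to its cheapest open site.
  Z1→D4 40, Z2→D3 5, Z3→D4 35, Z4→D4 66, Z5→D4 14, Z6→D3 52, Z7→D3 19, Z8→D4 23
  walking distance 254, fixed 123 → total 377.
Compare {D1, D4}: walking distance 312 + fixed 98 = 410.
Compare {D1, D3, D4}: walking distance 254 + fixed 168 = 422.
Compare {D2, D3, D4}: walking distance 244 + fixed 185 = 429.
All other subsets cost ≥ 410. Minimum total cost: 377.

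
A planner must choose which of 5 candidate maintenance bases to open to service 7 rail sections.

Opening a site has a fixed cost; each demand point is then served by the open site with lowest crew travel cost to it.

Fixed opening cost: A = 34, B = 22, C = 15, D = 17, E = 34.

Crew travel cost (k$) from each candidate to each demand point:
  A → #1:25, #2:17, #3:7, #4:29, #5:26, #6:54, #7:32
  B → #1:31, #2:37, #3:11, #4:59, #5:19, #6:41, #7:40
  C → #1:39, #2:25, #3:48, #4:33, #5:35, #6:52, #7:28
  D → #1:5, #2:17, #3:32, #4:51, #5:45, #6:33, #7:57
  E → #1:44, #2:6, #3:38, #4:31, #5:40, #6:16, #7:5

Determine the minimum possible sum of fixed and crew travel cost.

Open {B, D, E}: assign each demand point to its cheapest open site.
  #1→D 5, #2→E 6, #3→B 11, #4→E 31, #5→B 19, #6→E 16, #7→E 5
  crew travel cost 93, fixed 73 → total 166.
Compare {B, E}: crew travel cost 119 + fixed 56 = 175.
Compare {A, D, E}: crew travel cost 94 + fixed 85 = 179.
Compare {B, C, D, E}: crew travel cost 93 + fixed 88 = 181.
All other subsets cost ≥ 175. Minimum total cost: 166.

166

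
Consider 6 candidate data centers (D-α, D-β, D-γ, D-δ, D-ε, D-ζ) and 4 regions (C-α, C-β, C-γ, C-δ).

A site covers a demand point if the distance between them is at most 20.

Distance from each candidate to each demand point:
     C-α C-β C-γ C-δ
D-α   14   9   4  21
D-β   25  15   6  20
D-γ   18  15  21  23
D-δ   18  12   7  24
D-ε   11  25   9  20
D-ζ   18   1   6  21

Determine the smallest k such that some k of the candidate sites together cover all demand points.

2

Coverage sets (demand points within 20 of each site):
  D-α: {C-α, C-β, C-γ}
  D-β: {C-β, C-γ, C-δ}
  D-γ: {C-α, C-β}
  D-δ: {C-α, C-β, C-γ}
  D-ε: {C-α, C-γ, C-δ}
  D-ζ: {C-α, C-β, C-γ}
No single site covers all 4 demand points.
But {D-α, D-β} covers everything, so the minimum is 2.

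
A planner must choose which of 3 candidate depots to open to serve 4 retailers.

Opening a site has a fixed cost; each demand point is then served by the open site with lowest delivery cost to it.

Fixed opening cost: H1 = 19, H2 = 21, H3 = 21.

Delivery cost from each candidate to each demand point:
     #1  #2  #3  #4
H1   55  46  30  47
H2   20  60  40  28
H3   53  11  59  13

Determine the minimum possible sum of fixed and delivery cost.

Open {H2, H3}: assign each demand point to its cheapest open site.
  #1→H2 20, #2→H3 11, #3→H2 40, #4→H3 13
  delivery cost 84, fixed 42 → total 126.
Compare {H1, H2, H3}: delivery cost 74 + fixed 61 = 135.
Compare {H1, H3}: delivery cost 107 + fixed 40 = 147.
Compare {H3}: delivery cost 136 + fixed 21 = 157.
All other subsets cost ≥ 135. Minimum total cost: 126.

126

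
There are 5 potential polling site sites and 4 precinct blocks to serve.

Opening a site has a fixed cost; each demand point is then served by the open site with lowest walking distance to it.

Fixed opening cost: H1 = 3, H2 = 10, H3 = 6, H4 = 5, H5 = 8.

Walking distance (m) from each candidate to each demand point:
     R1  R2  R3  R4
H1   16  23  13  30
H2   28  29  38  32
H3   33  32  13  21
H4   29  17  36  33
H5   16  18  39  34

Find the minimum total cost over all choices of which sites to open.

Open {H1, H3, H4}: assign each demand point to its cheapest open site.
  R1→H1 16, R2→H4 17, R3→H1 13, R4→H3 21
  walking distance 67, fixed 14 → total 81.
Compare {H1, H3}: walking distance 73 + fixed 9 = 82.
Compare {H3, H5}: walking distance 68 + fixed 14 = 82.
Compare {H1, H4}: walking distance 76 + fixed 8 = 84.
All other subsets cost ≥ 82. Minimum total cost: 81.

81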